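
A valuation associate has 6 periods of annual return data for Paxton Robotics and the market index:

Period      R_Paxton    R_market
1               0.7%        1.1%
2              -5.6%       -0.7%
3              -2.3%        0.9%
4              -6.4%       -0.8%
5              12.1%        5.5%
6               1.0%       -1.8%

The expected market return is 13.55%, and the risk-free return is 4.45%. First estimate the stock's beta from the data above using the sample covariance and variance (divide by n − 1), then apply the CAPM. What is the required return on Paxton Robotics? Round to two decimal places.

Mean R_i = (0.7 − 5.6 − 2.3 − 6.4 + 12.1 + 1.0) / 6 = -0.0833%
Mean R_m = (1.1 − 0.7 + 0.9 − 0.8 + 5.5 − 1.8) / 6 = 0.7000%
Σ(R_i − R̄_i)(R_m − R̄_m) = 72.8400  ⇒  Cov = 72.8400 / 5 = 14.5680
Σ(R_m − R̄_m)² = 33.7000  ⇒  Var(R_m) = 33.7000 / 5 = 6.7400
β = Cov / Var(R_m) = 14.5680 / 6.7400 = 2.1614
MRP = 13.55% − 4.45% = 9.10%
E(R) = R_f + β × MRP = 4.45% + 2.1614 × 9.10% = 24.12%

24.12%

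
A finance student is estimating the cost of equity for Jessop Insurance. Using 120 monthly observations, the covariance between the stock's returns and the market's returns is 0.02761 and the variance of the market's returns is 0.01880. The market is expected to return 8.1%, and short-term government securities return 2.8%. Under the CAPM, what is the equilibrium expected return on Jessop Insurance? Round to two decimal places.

10.58%

β = Cov(R_i, R_m) / Var(R_m) = 0.02761 / 0.01880 = 1.4686
MRP = 8.1% − 2.8% = 5.30%
E(R) = R_f + β × MRP = 2.8% + 1.4686 × 5.3% = 10.58%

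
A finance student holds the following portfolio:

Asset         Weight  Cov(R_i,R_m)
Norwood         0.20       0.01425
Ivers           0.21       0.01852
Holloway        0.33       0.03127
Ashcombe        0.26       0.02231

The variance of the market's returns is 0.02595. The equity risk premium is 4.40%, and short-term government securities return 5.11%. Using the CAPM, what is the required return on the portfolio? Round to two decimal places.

β_Norwood = 0.01425 / 0.02595 = 0.5491
β_Ivers = 0.01852 / 0.02595 = 0.7137
β_Holloway = 0.03127 / 0.02595 = 1.2050
β_Ashcombe = 0.02231 / 0.02595 = 0.8597
β_P = Σ w_i β_i = 0.20×0.5491 + 0.21×0.7137 + 0.33×1.2050 + 0.26×0.8597 = 0.8809
E(R_P) = R_f + β_P × MRP = 5.11% + 0.8809 × 4.40% = 8.99%

8.99%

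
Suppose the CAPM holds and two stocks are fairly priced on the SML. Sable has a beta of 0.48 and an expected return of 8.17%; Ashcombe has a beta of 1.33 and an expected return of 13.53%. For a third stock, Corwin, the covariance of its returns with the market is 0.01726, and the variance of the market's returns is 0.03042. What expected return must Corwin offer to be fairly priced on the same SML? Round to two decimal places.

MRP = (13.53% − 8.17%) / (1.33 − 0.48) = 6.3059%
R_f = 8.17% − 0.48 × 6.3059% = 5.1432%
β_Corwin = Cov / Var(R_m) = 0.01726 / 0.03042 = 0.5674
E(R_Corwin) = R_f + β × MRP = 5.1432% + 0.5674 × 6.3059% = 8.72%

8.72%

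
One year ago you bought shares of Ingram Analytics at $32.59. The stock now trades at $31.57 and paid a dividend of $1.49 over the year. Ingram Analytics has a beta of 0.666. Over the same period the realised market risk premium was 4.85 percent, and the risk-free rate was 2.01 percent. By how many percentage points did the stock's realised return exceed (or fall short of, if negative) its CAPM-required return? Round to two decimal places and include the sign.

-3.80%

Realised HPR = (P1 + D1 − P0) / P0 = (31.57 + 1.49 − 32.59) / 32.59 = 0.47 / 32.59 = 1.4422%
CAPM required = R_f + β·MRP = 2.01% + 0.666 × 4.85% = 5.24010%
α = realised − required = 1.4422% − 5.24010% = -3.80%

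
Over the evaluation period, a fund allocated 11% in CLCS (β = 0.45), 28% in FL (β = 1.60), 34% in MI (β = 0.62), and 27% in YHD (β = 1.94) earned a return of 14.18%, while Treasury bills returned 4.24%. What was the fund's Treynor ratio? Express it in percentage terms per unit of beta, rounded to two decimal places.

β_P = 0.11×0.45 + 0.28×1.60 + 0.34×0.62 + 0.27×1.94 = 1.2321
Treynor = (R_P − R_f) / β_P = (14.18% − 4.24%) / 1.2321 = 9.94% / 1.2321 = 8.07%

8.07%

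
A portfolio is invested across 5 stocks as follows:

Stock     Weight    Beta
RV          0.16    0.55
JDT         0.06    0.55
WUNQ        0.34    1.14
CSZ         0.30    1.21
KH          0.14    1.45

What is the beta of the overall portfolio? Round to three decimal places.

β_P = Σ w_i β_i = 0.16×0.55 + 0.06×0.55 + 0.34×1.14 + 0.30×1.21 + 0.14×1.45 = 1.0746

1.075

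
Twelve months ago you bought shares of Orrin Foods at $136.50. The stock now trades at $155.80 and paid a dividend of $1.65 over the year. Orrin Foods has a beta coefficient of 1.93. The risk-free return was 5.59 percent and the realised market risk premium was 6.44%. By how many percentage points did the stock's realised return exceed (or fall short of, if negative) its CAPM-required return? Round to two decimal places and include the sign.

Realised HPR = (P1 + D1 − P0) / P0 = (155.80 + 1.65 − 136.50) / 136.50 = 20.95 / 136.50 = 15.3480%
CAPM required = R_f + β·MRP = 5.59% + 1.93 × 6.44% = 18.0192%
α = realised − required = 15.3480% − 18.0192% = -2.67%

-2.67%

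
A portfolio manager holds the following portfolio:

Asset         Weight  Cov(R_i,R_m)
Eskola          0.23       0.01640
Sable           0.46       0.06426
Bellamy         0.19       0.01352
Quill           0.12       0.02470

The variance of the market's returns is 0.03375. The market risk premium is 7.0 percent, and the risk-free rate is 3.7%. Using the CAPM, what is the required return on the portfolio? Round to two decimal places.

11.76%

β_Eskola = 0.01640 / 0.03375 = 0.4859
β_Sable = 0.06426 / 0.03375 = 1.9040
β_Bellamy = 0.01352 / 0.03375 = 0.4006
β_Quill = 0.02470 / 0.03375 = 0.7319
β_P = Σ w_i β_i = 0.23×0.4859 + 0.46×1.9040 + 0.19×0.4006 + 0.12×0.7319 = 1.1515
E(R_P) = R_f + β_P × MRP = 3.7% + 1.1515 × 7.0% = 11.76%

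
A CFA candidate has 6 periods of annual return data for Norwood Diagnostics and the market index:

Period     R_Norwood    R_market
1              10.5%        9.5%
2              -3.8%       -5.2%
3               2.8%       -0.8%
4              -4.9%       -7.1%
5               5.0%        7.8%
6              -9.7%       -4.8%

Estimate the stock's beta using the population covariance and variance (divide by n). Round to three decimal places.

0.942

Mean R_i = (10.5 − 3.8 + 2.8 − 4.9 + 5.0 − 9.7) / 6 = -0.0167%
Mean R_m = (9.5 − 5.2 − 0.8 − 7.1 + 7.8 − 4.8) / 6 = -0.1000%
Σ(R_i − R̄_i)(R_m − R̄_m) = 237.6100  ⇒  Cov = 237.6100 / 6 = 39.6017
Σ(R_m − R̄_m)² = 252.1600  ⇒  Var(R_m) = 252.1600 / 6 = 42.0267
β = Cov / Var(R_m) = 39.6017 / 42.0267 = 0.9423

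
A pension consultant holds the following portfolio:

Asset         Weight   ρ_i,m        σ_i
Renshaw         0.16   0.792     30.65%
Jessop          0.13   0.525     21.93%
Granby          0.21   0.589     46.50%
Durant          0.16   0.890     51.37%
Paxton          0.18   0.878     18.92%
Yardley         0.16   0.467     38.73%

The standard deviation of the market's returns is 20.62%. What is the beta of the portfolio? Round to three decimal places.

β_Renshaw = 0.792 × 30.65% / 20.62% = 1.1772
β_Jessop = 0.525 × 21.93% / 20.62% = 0.5584
β_Granby = 0.589 × 46.50% / 20.62% = 1.3282
β_Durant = 0.890 × 51.37% / 20.62% = 2.2172
β_Paxton = 0.878 × 18.92% / 20.62% = 0.8056
β_Yardley = 0.467 × 38.73% / 20.62% = 0.8772
β_P = Σ w_i β_i = 0.16×1.1772 + 0.13×0.5584 + 0.21×1.3282 + 0.16×2.2172 + 0.18×0.8056 + 0.16×0.8772 = 1.1800

1.180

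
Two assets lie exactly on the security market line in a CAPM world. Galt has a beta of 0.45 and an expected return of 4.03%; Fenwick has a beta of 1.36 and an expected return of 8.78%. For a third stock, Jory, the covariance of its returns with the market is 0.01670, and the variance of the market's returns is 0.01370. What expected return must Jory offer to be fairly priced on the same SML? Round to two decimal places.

MRP = (8.78% − 4.03%) / (1.36 − 0.45) = 5.2198%
R_f = 4.03% − 0.45 × 5.2198% = 1.6811%
β_Jory = Cov / Var(R_m) = 0.01670 / 0.01370 = 1.2190
E(R_Jory) = R_f + β × MRP = 1.6811% + 1.2190 × 5.2198% = 8.04%

8.04%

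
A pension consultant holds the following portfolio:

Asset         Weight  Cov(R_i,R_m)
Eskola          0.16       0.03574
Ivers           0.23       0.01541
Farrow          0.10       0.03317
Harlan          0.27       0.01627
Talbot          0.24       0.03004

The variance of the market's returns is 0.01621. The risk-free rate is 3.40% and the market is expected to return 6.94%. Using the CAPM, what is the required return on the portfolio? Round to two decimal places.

8.68%

β_Eskola = 0.03574 / 0.01621 = 2.2048
β_Ivers = 0.01541 / 0.01621 = 0.9506
β_Farrow = 0.03317 / 0.01621 = 2.0463
β_Harlan = 0.01627 / 0.01621 = 1.0037
β_Talbot = 0.03004 / 0.01621 = 1.8532
β_P = Σ w_i β_i = 0.16×2.2048 + 0.23×0.9506 + 0.10×2.0463 + 0.27×1.0037 + 0.24×1.8532 = 1.4918
MRP = 6.94% − 3.40% = 3.54%
E(R_P) = R_f + β_P × MRP = 3.40% + 1.4918 × 3.54% = 8.68%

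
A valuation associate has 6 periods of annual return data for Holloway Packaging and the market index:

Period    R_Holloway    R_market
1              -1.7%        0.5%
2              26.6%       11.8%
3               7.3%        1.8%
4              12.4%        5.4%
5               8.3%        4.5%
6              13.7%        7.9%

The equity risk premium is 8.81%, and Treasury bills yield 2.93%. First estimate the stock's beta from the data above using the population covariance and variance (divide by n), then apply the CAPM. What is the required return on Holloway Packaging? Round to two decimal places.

22.08%

Mean R_i = (-1.7 + 26.6 + 7.3 + 12.4 + 8.3 + 13.7) / 6 = 11.1000%
Mean R_m = (0.5 + 11.8 + 1.8 + 5.4 + 4.5 + 7.9) / 6 = 5.3167%
Σ(R_i − R̄_i)(R_m − R̄_m) = 184.6200  ⇒  Cov = 184.6200 / 6 = 30.7700
Σ(R_m − R̄_m)² = 84.9483  ⇒  Var(R_m) = 84.9483 / 6 = 14.1581
β = Cov / Var(R_m) = 30.7700 / 14.1581 = 2.1733
E(R) = R_f + β × MRP = 2.93% + 2.1733 × 8.81% = 22.08%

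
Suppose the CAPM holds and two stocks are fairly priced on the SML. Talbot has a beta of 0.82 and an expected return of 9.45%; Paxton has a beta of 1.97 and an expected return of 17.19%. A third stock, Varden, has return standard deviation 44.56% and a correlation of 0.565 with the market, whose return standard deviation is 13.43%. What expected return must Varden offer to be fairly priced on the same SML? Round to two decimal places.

16.55%

MRP = (17.19% − 9.45%) / (1.97 − 0.82) = 6.7304%
R_f = 9.45% − 0.82 × 6.7304% = 3.9311%
β_Varden = ρ·σ_i/σ_m = 0.565 × 44.56 / 13.43 = 1.8746
E(R_Varden) = R_f + β × MRP = 3.9311% + 1.8746 × 6.7304% = 16.55%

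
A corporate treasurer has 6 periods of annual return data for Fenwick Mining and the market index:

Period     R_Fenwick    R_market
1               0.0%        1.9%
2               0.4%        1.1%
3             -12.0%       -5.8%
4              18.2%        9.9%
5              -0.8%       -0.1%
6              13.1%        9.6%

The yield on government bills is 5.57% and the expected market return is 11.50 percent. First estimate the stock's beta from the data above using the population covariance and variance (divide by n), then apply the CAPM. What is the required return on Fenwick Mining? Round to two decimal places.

16.08%

Mean R_i = (0.0 + 0.4 − 12.0 + 18.2 − 0.8 + 13.1) / 6 = 3.1500%
Mean R_m = (1.9 + 1.1 − 5.8 + 9.9 − 0.1 + 9.6) / 6 = 2.7667%
Σ(R_i − R̄_i)(R_m − R̄_m) = 323.7700  ⇒  Cov = 323.7700 / 6 = 53.9617
Σ(R_m − R̄_m)² = 182.7133  ⇒  Var(R_m) = 182.7133 / 6 = 30.4522
β = Cov / Var(R_m) = 53.9617 / 30.4522 = 1.7720
MRP = 11.50% − 5.57% = 5.93%
E(R) = R_f + β × MRP = 5.57% + 1.7720 × 5.93% = 16.08%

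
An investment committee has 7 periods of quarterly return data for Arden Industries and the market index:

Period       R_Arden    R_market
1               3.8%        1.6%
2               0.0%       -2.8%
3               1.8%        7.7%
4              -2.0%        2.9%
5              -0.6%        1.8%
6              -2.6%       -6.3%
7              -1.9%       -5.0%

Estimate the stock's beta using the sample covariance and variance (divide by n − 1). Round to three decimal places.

0.267

Mean R_i = (3.8 + 0.0 + 1.8 − 2.0 − 0.6 − 2.6 − 1.9) / 7 = -0.2143%
Mean R_m = (1.6 − 2.8 + 7.7 + 2.9 + 1.8 − 6.3 − 5.0) / 7 = -0.0143%
Σ(R_i − R̄_i)(R_m − R̄_m) = 38.9186  ⇒  Cov = 38.9186 / 6 = 6.4864
Σ(R_m − R̄_m)² = 146.0286  ⇒  Var(R_m) = 146.0286 / 6 = 24.3381
β = Cov / Var(R_m) = 6.4864 / 24.3381 = 0.2665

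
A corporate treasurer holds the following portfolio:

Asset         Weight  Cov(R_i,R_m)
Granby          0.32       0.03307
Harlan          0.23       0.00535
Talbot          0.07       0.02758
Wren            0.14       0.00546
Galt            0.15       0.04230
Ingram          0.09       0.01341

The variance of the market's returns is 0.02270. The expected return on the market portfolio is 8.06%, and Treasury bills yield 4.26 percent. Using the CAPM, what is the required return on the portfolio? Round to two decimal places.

7.95%

β_Granby = 0.03307 / 0.02270 = 1.4568
β_Harlan = 0.00535 / 0.02270 = 0.2357
β_Talbot = 0.02758 / 0.02270 = 1.2150
β_Wren = 0.00546 / 0.02270 = 0.2405
β_Galt = 0.04230 / 0.02270 = 1.8634
β_Ingram = 0.01341 / 0.02270 = 0.5907
β_P = Σ w_i β_i = 0.32×1.4568 + 0.23×0.2357 + 0.07×1.2150 + 0.14×0.2405 + 0.15×1.8634 + 0.09×0.5907 = 0.9718
MRP = 8.06% − 4.26% = 3.80%
E(R_P) = R_f + β_P × MRP = 4.26% + 0.9718 × 3.80% = 7.95%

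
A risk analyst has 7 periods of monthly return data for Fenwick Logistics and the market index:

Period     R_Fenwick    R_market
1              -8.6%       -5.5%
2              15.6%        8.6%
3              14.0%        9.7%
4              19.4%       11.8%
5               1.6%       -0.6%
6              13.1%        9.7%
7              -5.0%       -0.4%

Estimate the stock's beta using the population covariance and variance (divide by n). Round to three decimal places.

Mean R_i = (-8.6 + 15.6 + 14.0 + 19.4 + 1.6 + 13.1 − 5.0) / 7 = 7.1571%
Mean R_m = (-5.5 + 8.6 + 9.7 + 11.8 − 0.6 + 9.7 − 0.4) / 7 = 4.7571%
Σ(R_i − R̄_i)(R_m − R̄_m) = 435.9571  ⇒  Cov = 435.9571 / 7 = 62.2796
Σ(R_m − R̄_m)² = 273.7371  ⇒  Var(R_m) = 273.7371 / 7 = 39.1053
β = Cov / Var(R_m) = 62.2796 / 39.1053 = 1.5926

1.593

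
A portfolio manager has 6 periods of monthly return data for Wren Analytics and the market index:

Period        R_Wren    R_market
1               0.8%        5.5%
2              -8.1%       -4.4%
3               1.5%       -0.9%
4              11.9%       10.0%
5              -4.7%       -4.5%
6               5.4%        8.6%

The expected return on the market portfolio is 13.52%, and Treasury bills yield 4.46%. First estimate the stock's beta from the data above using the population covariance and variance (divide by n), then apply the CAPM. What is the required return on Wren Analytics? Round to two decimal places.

13.46%

Mean R_i = (0.8 − 8.1 + 1.5 + 11.9 − 4.7 + 5.4) / 6 = 1.1333%
Mean R_m = (5.5 − 4.4 − 0.9 + 10.0 − 4.5 + 8.6) / 6 = 2.3833%
Σ(R_i − R̄_i)(R_m − R̄_m) = 209.0733  ⇒  Cov = 209.0733 / 6 = 34.8456
Σ(R_m − R̄_m)² = 210.5483  ⇒  Var(R_m) = 210.5483 / 6 = 35.0914
β = Cov / Var(R_m) = 34.8456 / 35.0914 = 0.9930
MRP = 13.52% − 4.46% = 9.06%
E(R) = R_f + β × MRP = 4.46% + 0.9930 × 9.06% = 13.46%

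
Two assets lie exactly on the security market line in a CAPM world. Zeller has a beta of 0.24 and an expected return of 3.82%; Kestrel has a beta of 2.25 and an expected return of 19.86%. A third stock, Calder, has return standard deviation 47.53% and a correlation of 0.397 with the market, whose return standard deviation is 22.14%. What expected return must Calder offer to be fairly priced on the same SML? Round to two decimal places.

8.71%

MRP = (19.86% − 3.82%) / (2.25 − 0.24) = 7.9801%
R_f = 3.82% − 0.24 × 7.9801% = 1.9048%
β_Calder = ρ·σ_i/σ_m = 0.397 × 47.53 / 22.14 = 0.8523
E(R_Calder) = R_f + β × MRP = 1.9048% + 0.8523 × 7.9801% = 8.71%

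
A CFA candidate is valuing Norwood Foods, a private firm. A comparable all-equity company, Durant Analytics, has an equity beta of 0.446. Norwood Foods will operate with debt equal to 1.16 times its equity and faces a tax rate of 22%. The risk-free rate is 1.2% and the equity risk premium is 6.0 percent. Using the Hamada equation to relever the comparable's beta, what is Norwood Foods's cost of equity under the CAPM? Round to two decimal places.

6.30%

β_L = β_U × [1 + (1 − t)(D/E)] = 0.446 × [1 + (1 − 0.22) × 1.16]
    = 0.446 × [1 + 0.78 × 1.16] = 0.446 × 1.9048 = 0.8495
E(R) = R_f + β_L × MRP = 1.2% + 0.8495 × 6.0% = 6.30%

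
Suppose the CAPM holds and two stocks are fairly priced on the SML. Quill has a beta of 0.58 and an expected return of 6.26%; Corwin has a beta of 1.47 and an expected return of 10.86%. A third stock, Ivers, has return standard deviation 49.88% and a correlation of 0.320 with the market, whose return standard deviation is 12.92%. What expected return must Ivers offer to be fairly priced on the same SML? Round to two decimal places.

9.65%

MRP = (10.86% − 6.26%) / (1.47 − 0.58) = 5.1685%
R_f = 6.26% − 0.58 × 5.1685% = 3.2623%
β_Ivers = ρ·σ_i/σ_m = 0.320 × 49.88 / 12.92 = 1.2354
E(R_Ivers) = R_f + β × MRP = 3.2623% + 1.2354 × 5.1685% = 9.65%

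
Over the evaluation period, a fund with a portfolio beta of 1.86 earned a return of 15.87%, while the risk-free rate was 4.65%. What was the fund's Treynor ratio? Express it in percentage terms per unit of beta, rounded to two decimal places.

Treynor = (R_P − R_f) / β_P = (15.87% − 4.65%) / 1.8600 = 11.22% / 1.8600 = 6.03%

6.03%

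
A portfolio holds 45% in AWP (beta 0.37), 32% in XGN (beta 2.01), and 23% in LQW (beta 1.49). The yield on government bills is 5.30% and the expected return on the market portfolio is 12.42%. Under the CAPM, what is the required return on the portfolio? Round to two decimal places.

13.51%

β_P = Σ w_i β_i = 0.45×0.37 + 0.32×2.01 + 0.23×1.49 = 1.1524
MRP = 12.42% − 5.30% = 7.12%
E(R_P) = R_f + β_P × MRP = 5.30% + 1.1524 × 7.12% = 13.51%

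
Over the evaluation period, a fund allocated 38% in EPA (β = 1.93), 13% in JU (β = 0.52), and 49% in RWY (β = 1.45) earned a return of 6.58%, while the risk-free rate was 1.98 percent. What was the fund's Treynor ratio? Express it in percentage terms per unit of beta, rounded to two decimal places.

3.04%

β_P = 0.38×1.93 + 0.13×0.52 + 0.49×1.45 = 1.5115
Treynor = (R_P − R_f) / β_P = (6.58% − 1.98%) / 1.5115 = 4.60% / 1.5115 = 3.04%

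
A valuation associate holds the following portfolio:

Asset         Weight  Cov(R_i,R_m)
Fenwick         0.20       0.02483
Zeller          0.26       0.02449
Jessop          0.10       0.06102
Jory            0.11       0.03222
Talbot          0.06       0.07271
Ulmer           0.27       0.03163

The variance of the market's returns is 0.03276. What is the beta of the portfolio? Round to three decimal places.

β_Fenwick = 0.02483 / 0.03276 = 0.7579
β_Zeller = 0.02449 / 0.03276 = 0.7476
β_Jessop = 0.06102 / 0.03276 = 1.8626
β_Jory = 0.03222 / 0.03276 = 0.9835
β_Talbot = 0.07271 / 0.03276 = 2.2195
β_Ulmer = 0.03163 / 0.03276 = 0.9655
β_P = Σ w_i β_i = 0.20×0.7579 + 0.26×0.7476 + 0.10×1.8626 + 0.11×0.9835 + 0.06×2.2195 + 0.27×0.9655 = 1.0343

1.034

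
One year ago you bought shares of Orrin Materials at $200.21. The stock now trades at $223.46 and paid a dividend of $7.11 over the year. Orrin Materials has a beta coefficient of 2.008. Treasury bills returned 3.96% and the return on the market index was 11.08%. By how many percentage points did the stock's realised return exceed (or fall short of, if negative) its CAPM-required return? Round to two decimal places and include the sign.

-3.09%

Realised HPR = (P1 + D1 − P0) / P0 = (223.46 + 7.11 − 200.21) / 200.21 = 30.36 / 200.21 = 15.1641%
MRP = 11.08% − 3.96% = 7.12%
CAPM required = R_f + β·MRP = 3.96% + 2.008 × 7.12% = 18.25696%
α = realised − required = 15.1641% − 18.25696% = -3.09%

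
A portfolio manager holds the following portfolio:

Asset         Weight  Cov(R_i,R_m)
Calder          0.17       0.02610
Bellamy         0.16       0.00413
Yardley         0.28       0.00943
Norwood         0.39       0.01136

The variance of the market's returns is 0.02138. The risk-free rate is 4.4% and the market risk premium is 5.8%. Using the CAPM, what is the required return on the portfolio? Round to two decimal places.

β_Calder = 0.02610 / 0.02138 = 1.2208
β_Bellamy = 0.00413 / 0.02138 = 0.1932
β_Yardley = 0.00943 / 0.02138 = 0.4411
β_Norwood = 0.01136 / 0.02138 = 0.5313
β_P = Σ w_i β_i = 0.17×1.2208 + 0.16×0.1932 + 0.28×0.4411 + 0.39×0.5313 = 0.5692
E(R_P) = R_f + β_P × MRP = 4.4% + 0.5692 × 5.8% = 7.70%

7.70%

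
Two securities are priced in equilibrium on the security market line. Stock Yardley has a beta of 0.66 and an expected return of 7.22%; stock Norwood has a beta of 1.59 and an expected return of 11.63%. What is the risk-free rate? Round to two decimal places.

4.09%

Both satisfy E(R) = R_f + β·MRP, so the slope of the SML is
MRP = (11.63% − 7.22%) / (1.59 − 0.66) = 4.41% / 0.93 = 4.7419%
R_f = E(R_Yardley) − β_Yardley·MRP = 7.22% − 0.66 × 4.7419% = 4.0903%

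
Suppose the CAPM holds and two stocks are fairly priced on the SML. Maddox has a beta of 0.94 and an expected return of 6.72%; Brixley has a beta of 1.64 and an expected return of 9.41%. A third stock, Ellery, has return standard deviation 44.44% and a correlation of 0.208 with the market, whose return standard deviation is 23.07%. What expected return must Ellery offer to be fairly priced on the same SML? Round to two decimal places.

MRP = (9.41% − 6.72%) / (1.64 − 0.94) = 3.8429%
R_f = 6.72% − 0.94 × 3.8429% = 3.1077%
β_Ellery = ρ·σ_i/σ_m = 0.208 × 44.44 / 23.07 = 0.4007
E(R_Ellery) = R_f + β × MRP = 3.1077% + 0.4007 × 3.8429% = 4.65%

4.65%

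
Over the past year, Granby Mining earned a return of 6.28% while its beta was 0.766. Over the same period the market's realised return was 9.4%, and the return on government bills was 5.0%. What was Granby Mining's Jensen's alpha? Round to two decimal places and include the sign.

-2.09%

Market excess return = 9.4% − 5.0% = 4.40%
CAPM benchmark = R_f + β(R_m − R_f) = 5.0% + 0.766 × 4.4% = 8.3704%
α = actual − benchmark = 6.28% − 8.3704% = -2.09%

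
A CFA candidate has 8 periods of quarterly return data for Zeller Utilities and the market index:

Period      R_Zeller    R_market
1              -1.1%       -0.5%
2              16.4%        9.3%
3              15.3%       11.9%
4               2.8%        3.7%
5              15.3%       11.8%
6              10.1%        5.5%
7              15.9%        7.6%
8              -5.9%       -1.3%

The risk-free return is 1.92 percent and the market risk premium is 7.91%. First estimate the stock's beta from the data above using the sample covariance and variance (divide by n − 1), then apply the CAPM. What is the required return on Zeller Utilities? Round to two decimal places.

14.77%

Mean R_i = (-1.1 + 16.4 + 15.3 + 2.8 + 15.3 + 10.1 + 15.9 − 5.9) / 8 = 8.6000%
Mean R_m = (-0.5 + 9.3 + 11.9 + 3.7 + 11.8 + 5.5 + 7.6 − 1.3) / 8 = 6.0000%
Σ(R_i − R̄_i)(R_m − R̄_m) = 297.3000  ⇒  Cov = 297.3000 / 7 = 42.4714
Σ(R_m − R̄_m)² = 182.9800  ⇒  Var(R_m) = 182.9800 / 7 = 26.1400
β = Cov / Var(R_m) = 42.4714 / 26.1400 = 1.6248
E(R) = R_f + β × MRP = 1.92% + 1.6248 × 7.91% = 14.77%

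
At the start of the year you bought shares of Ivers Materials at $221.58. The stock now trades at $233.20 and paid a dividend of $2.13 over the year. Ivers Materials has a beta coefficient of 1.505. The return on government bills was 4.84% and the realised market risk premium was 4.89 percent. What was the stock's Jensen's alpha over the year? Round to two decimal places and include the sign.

-5.99%

Realised HPR = (P1 + D1 − P0) / P0 = (233.20 + 2.13 − 221.58) / 221.58 = 13.75 / 221.58 = 6.2054%
CAPM required = R_f + β·MRP = 4.84% + 1.505 × 4.89% = 12.19945%
α = realised − required = 6.2054% − 12.19945% = -5.99%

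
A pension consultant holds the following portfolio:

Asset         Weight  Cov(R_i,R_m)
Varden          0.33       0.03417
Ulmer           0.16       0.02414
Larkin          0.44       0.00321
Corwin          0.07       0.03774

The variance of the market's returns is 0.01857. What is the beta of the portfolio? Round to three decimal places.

1.034

β_Varden = 0.03417 / 0.01857 = 1.8401
β_Ulmer = 0.02414 / 0.01857 = 1.2999
β_Larkin = 0.00321 / 0.01857 = 0.1729
β_Corwin = 0.03774 / 0.01857 = 2.0323
β_P = Σ w_i β_i = 0.33×1.8401 + 0.16×1.2999 + 0.44×0.1729 + 0.07×2.0323 = 1.0336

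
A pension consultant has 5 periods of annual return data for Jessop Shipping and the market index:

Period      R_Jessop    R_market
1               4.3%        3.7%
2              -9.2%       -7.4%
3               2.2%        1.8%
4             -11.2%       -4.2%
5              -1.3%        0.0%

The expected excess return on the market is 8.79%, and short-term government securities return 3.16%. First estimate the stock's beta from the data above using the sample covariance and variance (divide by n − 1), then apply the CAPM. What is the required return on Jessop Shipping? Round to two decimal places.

15.66%

Mean R_i = (4.3 − 9.2 + 2.2 − 11.2 − 1.3) / 5 = -3.0400%
Mean R_m = (3.7 − 7.4 + 1.8 − 4.2 + 0.0) / 5 = -1.2200%
Σ(R_i − R̄_i)(R_m − R̄_m) = 116.4460  ⇒  Cov = 116.4460 / 4 = 29.1115
Σ(R_m − R̄_m)² = 81.8880  ⇒  Var(R_m) = 81.8880 / 4 = 20.4720
β = Cov / Var(R_m) = 29.1115 / 20.4720 = 1.4220
E(R) = R_f + β × MRP = 3.16% + 1.4220 × 8.79% = 15.66%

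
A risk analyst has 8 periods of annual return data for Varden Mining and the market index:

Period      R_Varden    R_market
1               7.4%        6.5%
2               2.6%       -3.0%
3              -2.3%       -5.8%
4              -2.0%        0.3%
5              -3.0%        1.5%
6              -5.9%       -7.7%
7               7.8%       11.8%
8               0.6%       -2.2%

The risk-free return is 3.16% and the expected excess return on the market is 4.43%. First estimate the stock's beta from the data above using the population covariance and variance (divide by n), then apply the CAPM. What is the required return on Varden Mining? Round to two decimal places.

5.96%

Mean R_i = (7.4 + 2.6 − 2.3 − 2.0 − 3.0 − 5.9 + 7.8 + 0.6) / 8 = 0.6500%
Mean R_m = (6.5 − 3.0 − 5.8 + 0.3 + 1.5 − 7.7 + 11.8 − 2.2) / 8 = 0.1750%
Σ(R_i − R̄_i)(R_m − R̄_m) = 183.7800  ⇒  Cov = 183.7800 / 8 = 22.9725
Σ(R_m − R̄_m)² = 290.3550  ⇒  Var(R_m) = 290.3550 / 8 = 36.2944
β = Cov / Var(R_m) = 22.9725 / 36.2944 = 0.6329
E(R) = R_f + β × MRP = 3.16% + 0.6329 × 4.43% = 5.96%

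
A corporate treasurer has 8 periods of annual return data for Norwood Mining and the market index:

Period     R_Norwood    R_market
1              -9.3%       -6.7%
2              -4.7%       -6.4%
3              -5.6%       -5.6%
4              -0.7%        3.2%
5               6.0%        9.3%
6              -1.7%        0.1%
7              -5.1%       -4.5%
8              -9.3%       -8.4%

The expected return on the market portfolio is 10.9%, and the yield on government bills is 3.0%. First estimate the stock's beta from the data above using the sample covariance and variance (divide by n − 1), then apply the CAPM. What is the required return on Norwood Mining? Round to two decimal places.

9.27%

Mean R_i = (-9.3 − 4.7 − 5.6 − 0.7 + 6.0 − 1.7 − 5.1 − 9.3) / 8 = -3.8000%
Mean R_m = (-6.7 − 6.4 − 5.6 + 3.2 + 9.3 + 0.1 − 4.5 − 8.4) / 8 = -2.3750%
Σ(R_i − R̄_i)(R_m − R̄_m) = 206.0100  ⇒  Cov = 206.0100 / 7 = 29.4300
Σ(R_m − R̄_m)² = 259.6350  ⇒  Var(R_m) = 259.6350 / 7 = 37.0907
β = Cov / Var(R_m) = 29.4300 / 37.0907 = 0.7935
MRP = 10.9% − 3.0% = 7.90%
E(R) = R_f + β × MRP = 3.0% + 0.7935 × 7.9% = 9.27%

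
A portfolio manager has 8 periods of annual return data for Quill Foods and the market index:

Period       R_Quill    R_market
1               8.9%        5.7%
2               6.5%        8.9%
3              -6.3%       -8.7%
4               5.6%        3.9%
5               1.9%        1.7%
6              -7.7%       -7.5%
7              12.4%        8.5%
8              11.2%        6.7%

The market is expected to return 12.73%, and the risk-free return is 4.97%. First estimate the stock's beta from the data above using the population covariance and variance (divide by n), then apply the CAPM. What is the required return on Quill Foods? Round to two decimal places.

13.10%

Mean R_i = (8.9 + 6.5 − 6.3 + 5.6 + 1.9 − 7.7 + 12.4 + 11.2) / 8 = 4.0625%
Mean R_m = (5.7 + 8.9 − 8.7 + 3.9 + 1.7 − 7.5 + 8.5 + 6.7) / 8 = 2.4000%
Σ(R_i − R̄_i)(R_m − R̄_m) = 348.6500  ⇒  Cov = 348.6500 / 8 = 43.5813
Σ(R_m − R̄_m)² = 332.8000  ⇒  Var(R_m) = 332.8000 / 8 = 41.6000
β = Cov / Var(R_m) = 43.5813 / 41.6000 = 1.0476
MRP = 12.73% − 4.97% = 7.76%
E(R) = R_f + β × MRP = 4.97% + 1.0476 × 7.76% = 13.10%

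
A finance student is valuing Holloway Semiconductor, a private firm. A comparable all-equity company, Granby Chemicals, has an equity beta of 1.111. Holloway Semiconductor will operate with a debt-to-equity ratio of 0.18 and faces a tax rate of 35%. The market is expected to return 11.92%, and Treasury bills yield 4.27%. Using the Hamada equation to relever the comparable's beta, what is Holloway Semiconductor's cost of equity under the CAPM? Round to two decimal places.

β_L = β_U × [1 + (1 − t)(D/E)] = 1.111 × [1 + (1 − 0.35) × 0.18]
    = 1.111 × [1 + 0.65 × 0.18] = 1.111 × 1.1170 = 1.2410
MRP = 11.92% − 4.27% = 7.65%
E(R) = R_f + β_L × MRP = 4.27% + 1.2410 × 7.65% = 13.76%

13.76%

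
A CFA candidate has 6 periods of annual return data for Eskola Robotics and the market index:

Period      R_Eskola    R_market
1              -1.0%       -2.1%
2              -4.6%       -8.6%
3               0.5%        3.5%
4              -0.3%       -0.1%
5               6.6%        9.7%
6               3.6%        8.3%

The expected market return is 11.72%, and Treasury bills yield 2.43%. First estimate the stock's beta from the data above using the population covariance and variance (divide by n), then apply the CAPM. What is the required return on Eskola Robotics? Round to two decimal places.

7.53%

Mean R_i = (-1.0 − 4.6 + 0.5 − 0.3 + 6.6 + 3.6) / 6 = 0.8000%
Mean R_m = (-2.1 − 8.6 + 3.5 − 0.1 + 9.7 + 8.3) / 6 = 1.7833%
Σ(R_i − R̄_i)(R_m − R̄_m) = 128.7800  ⇒  Cov = 128.7800 / 6 = 21.4633
Σ(R_m − R̄_m)² = 234.5283  ⇒  Var(R_m) = 234.5283 / 6 = 39.0881
β = Cov / Var(R_m) = 21.4633 / 39.0881 = 0.5491
MRP = 11.72% − 2.43% = 9.29%
E(R) = R_f + β × MRP = 2.43% + 0.5491 × 9.29% = 7.53%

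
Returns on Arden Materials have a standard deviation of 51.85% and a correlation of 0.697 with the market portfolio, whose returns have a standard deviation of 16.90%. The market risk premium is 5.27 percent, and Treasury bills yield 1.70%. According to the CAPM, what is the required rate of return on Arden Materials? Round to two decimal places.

12.97%

β = ρ × σ_i / σ_m = 0.697 × 51.85% / 16.90% = 2.1384
E(R) = 1.70% + 2.1384 × 5.27% = 12.97%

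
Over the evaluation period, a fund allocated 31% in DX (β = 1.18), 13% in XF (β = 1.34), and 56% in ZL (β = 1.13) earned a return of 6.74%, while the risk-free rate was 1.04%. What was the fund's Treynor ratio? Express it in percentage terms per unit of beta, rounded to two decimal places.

β_P = 0.31×1.18 + 0.13×1.34 + 0.56×1.13 = 1.1728
Treynor = (R_P − R_f) / β_P = (6.74% − 1.04%) / 1.1728 = 5.70% / 1.1728 = 4.86%

4.86%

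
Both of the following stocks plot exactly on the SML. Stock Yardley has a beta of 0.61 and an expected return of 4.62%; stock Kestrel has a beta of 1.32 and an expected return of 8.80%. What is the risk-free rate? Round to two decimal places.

1.03%

Both satisfy E(R) = R_f + β·MRP, so the slope of the SML is
MRP = (8.80% − 4.62%) / (1.32 − 0.61) = 4.18% / 0.71 = 5.8873%
R_f = E(R_Yardley) − β_Yardley·MRP = 4.62% − 0.61 × 5.8873% = 1.0287%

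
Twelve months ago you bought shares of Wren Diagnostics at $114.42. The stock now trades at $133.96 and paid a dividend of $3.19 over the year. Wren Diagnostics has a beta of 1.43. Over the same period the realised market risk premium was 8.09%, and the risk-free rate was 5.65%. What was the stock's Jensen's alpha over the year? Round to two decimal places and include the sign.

+2.65%

Realised HPR = (P1 + D1 − P0) / P0 = (133.96 + 3.19 − 114.42) / 114.42 = 22.73 / 114.42 = 19.8654%
CAPM required = R_f + β·MRP = 5.65% + 1.43 × 8.09% = 17.2187%
α = realised − required = 19.8654% − 17.2187% = +2.65%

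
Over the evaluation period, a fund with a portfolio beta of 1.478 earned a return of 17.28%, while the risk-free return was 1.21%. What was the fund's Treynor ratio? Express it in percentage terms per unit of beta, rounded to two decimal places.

Treynor = (R_P − R_f) / β_P = (17.28% − 1.21%) / 1.4780 = 16.07% / 1.4780 = 10.87%

10.87%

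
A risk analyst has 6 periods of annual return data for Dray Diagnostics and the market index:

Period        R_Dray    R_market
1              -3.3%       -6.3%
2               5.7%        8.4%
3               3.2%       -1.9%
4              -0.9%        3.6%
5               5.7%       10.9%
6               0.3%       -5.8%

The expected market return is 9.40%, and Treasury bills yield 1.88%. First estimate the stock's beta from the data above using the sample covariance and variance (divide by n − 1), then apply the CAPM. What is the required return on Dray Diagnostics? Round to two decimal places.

4.82%

Mean R_i = (-3.3 + 5.7 + 3.2 − 0.9 + 5.7 + 0.3) / 6 = 1.7833%
Mean R_m = (-6.3 + 8.4 − 1.9 + 3.6 + 10.9 − 5.8) / 6 = 1.4833%
Σ(R_i − R̄_i)(R_m − R̄_m) = 103.8683  ⇒  Cov = 103.8683 / 5 = 20.7737
Σ(R_m − R̄_m)² = 266.0683  ⇒  Var(R_m) = 266.0683 / 5 = 53.2137
β = Cov / Var(R_m) = 20.7737 / 53.2137 = 0.3904
MRP = 9.40% − 1.88% = 7.52%
E(R) = R_f + β × MRP = 1.88% + 0.3904 × 7.52% = 4.82%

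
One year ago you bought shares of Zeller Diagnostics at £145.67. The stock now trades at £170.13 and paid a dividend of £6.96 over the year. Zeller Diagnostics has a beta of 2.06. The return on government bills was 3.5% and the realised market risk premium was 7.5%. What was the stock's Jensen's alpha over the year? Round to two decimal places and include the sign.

+2.62%

Realised HPR = (P1 + D1 − P0) / P0 = (170.13 + 6.96 − 145.67) / 145.67 = 31.42 / 145.67 = 21.5693%
CAPM required = R_f + β·MRP = 3.5% + 2.06 × 7.5% = 18.9500%
α = realised − required = 21.5693% − 18.9500% = +2.62%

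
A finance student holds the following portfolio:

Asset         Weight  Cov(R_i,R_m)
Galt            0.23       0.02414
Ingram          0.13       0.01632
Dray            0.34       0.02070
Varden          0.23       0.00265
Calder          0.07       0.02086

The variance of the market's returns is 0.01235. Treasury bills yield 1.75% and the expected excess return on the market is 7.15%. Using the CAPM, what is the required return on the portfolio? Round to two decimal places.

β_Galt = 0.02414 / 0.01235 = 1.9547
β_Ingram = 0.01632 / 0.01235 = 1.3215
β_Dray = 0.02070 / 0.01235 = 1.6761
β_Varden = 0.00265 / 0.01235 = 0.2146
β_Calder = 0.02086 / 0.01235 = 1.6891
β_P = Σ w_i β_i = 0.23×1.9547 + 0.13×1.3215 + 0.34×1.6761 + 0.23×0.2146 + 0.07×1.6891 = 1.3588
E(R_P) = R_f + β_P × MRP = 1.75% + 1.3588 × 7.15% = 11.47%

11.47%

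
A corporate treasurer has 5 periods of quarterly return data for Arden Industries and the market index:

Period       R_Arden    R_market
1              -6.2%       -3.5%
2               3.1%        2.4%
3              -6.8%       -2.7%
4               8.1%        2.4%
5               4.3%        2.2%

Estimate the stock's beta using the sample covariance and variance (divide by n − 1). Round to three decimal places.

Mean R_i = (-6.2 + 3.1 − 6.8 + 8.1 + 4.3) / 5 = 0.5000%
Mean R_m = (-3.5 + 2.4 − 2.7 + 2.4 + 2.2) / 5 = 0.1600%
Σ(R_i − R̄_i)(R_m − R̄_m) = 76.0000  ⇒  Cov = 76.0000 / 4 = 19.0000
Σ(R_m − R̄_m)² = 35.7720  ⇒  Var(R_m) = 35.7720 / 4 = 8.9430
β = Cov / Var(R_m) = 19.0000 / 8.9430 = 2.1246

2.125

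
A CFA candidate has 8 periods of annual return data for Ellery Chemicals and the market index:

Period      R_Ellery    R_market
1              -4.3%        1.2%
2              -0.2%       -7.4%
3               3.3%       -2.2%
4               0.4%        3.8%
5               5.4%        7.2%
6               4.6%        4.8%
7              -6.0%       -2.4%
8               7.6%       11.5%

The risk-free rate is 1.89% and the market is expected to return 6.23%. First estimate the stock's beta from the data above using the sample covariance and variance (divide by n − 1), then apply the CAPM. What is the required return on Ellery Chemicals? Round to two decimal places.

4.13%

Mean R_i = (-4.3 − 0.2 + 3.3 + 0.4 + 5.4 + 4.6 − 6.0 + 7.6) / 8 = 1.3500%
Mean R_m = (1.2 − 7.4 − 2.2 + 3.8 + 7.2 + 4.8 − 2.4 + 11.5) / 8 = 2.0625%
Σ(R_i − R̄_i)(R_m − R̄_m) = 131.0650  ⇒  Cov = 131.0650 / 7 = 18.7236
Σ(R_m − R̄_m)² = 254.3388  ⇒  Var(R_m) = 254.3388 / 7 = 36.3341
β = Cov / Var(R_m) = 18.7236 / 36.3341 = 0.5153
MRP = 6.23% − 1.89% = 4.34%
E(R) = R_f + β × MRP = 1.89% + 0.5153 × 4.34% = 4.13%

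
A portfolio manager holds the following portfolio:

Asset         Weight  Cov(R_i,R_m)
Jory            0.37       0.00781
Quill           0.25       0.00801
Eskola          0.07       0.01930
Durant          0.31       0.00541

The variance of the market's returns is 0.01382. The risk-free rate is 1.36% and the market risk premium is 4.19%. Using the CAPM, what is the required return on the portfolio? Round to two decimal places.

3.76%

β_Jory = 0.00781 / 0.01382 = 0.5651
β_Quill = 0.00801 / 0.01382 = 0.5796
β_Eskola = 0.01930 / 0.01382 = 1.3965
β_Durant = 0.00541 / 0.01382 = 0.3915
β_P = Σ w_i β_i = 0.37×0.5651 + 0.25×0.5796 + 0.07×1.3965 + 0.31×0.3915 = 0.5731
E(R_P) = R_f + β_P × MRP = 1.36% + 0.5731 × 4.19% = 3.76%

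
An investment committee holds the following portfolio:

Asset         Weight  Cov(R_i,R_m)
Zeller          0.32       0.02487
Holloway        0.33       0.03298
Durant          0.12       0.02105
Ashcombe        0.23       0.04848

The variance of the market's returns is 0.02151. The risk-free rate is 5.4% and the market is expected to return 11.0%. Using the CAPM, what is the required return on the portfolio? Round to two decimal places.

β_Zeller = 0.02487 / 0.02151 = 1.1562
β_Holloway = 0.03298 / 0.02151 = 1.5332
β_Durant = 0.02105 / 0.02151 = 0.9786
β_Ashcombe = 0.04848 / 0.02151 = 2.2538
β_P = Σ w_i β_i = 0.32×1.1562 + 0.33×1.5332 + 0.12×0.9786 + 0.23×2.2538 = 1.5117
MRP = 11.0% − 5.4% = 5.60%
E(R_P) = R_f + β_P × MRP = 5.4% + 1.5117 × 5.6% = 13.87%

13.87%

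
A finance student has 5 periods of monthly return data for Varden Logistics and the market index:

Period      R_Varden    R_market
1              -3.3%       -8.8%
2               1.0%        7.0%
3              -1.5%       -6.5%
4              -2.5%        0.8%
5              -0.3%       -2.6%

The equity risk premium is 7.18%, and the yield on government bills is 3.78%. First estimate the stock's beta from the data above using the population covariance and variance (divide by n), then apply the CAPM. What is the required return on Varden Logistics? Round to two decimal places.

5.22%

Mean R_i = (-3.3 + 1.0 − 1.5 − 2.5 − 0.3) / 5 = -1.3200%
Mean R_m = (-8.8 + 7.0 − 6.5 + 0.8 − 2.6) / 5 = -2.0200%
Σ(R_i − R̄_i)(R_m − R̄_m) = 31.2380  ⇒  Cov = 31.2380 / 5 = 6.2476
Σ(R_m − R̄_m)² = 155.6880  ⇒  Var(R_m) = 155.6880 / 5 = 31.1376
β = Cov / Var(R_m) = 6.2476 / 31.1376 = 0.2006
E(R) = R_f + β × MRP = 3.78% + 0.2006 × 7.18% = 5.22%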